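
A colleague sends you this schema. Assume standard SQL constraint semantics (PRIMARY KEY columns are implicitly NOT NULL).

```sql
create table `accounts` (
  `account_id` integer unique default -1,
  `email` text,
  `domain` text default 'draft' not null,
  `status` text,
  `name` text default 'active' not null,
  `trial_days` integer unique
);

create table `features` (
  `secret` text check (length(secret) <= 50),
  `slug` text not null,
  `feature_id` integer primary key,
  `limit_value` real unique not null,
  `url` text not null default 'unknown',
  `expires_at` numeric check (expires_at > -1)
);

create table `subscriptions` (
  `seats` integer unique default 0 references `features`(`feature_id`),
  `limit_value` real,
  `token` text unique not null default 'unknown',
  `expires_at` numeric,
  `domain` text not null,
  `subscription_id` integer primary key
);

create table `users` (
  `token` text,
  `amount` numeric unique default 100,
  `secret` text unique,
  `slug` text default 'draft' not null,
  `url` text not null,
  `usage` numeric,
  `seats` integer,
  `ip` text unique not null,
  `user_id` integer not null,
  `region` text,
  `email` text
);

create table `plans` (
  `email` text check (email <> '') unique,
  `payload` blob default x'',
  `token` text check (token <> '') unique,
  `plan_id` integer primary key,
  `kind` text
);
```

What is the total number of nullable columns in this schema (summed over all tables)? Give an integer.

accounts: 4 nullable (account_id, email, status, trial_days — PK none and explicit NOT NULL columns excluded).
features: 2 nullable (secret, expires_at — PK (feature_id) and explicit NOT NULL columns excluded).
subscriptions: 3 nullable (seats, limit_value, expires_at — PK (subscription_id) and explicit NOT NULL columns excluded).
users: 7 nullable (token, amount, secret, usage, seats, region, email — PK none and explicit NOT NULL columns excluded).
plans: 4 nullable (email, payload, token, kind — PK (plan_id) and explicit NOT NULL columns excluded).
Total: 4 + 2 + 3 + 7 + 4 = 20.

20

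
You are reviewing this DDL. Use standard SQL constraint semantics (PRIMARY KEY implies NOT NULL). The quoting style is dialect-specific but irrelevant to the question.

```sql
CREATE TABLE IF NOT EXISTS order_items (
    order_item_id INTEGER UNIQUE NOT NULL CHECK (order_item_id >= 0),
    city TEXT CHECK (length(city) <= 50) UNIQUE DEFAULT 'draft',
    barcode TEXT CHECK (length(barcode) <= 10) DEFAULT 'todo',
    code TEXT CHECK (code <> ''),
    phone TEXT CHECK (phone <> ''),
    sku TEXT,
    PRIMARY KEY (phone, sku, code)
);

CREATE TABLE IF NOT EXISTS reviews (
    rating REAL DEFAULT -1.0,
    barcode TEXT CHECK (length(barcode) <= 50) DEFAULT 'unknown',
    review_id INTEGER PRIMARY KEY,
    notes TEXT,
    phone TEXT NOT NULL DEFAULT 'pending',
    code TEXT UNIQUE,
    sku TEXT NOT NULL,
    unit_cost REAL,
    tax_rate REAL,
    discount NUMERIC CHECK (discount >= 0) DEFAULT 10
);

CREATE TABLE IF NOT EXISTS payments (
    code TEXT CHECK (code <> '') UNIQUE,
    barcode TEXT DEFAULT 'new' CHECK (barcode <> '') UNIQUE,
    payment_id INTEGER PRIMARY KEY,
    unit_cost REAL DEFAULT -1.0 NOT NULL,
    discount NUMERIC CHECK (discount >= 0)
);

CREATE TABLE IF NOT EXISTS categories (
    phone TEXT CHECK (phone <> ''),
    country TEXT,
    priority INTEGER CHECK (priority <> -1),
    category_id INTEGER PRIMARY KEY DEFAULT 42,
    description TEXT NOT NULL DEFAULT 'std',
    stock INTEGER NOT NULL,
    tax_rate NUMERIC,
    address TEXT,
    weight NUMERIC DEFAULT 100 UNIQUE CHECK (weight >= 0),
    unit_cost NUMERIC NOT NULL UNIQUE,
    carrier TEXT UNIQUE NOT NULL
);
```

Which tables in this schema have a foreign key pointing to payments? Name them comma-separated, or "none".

none

No REFERENCES clause anywhere in the schema names payments.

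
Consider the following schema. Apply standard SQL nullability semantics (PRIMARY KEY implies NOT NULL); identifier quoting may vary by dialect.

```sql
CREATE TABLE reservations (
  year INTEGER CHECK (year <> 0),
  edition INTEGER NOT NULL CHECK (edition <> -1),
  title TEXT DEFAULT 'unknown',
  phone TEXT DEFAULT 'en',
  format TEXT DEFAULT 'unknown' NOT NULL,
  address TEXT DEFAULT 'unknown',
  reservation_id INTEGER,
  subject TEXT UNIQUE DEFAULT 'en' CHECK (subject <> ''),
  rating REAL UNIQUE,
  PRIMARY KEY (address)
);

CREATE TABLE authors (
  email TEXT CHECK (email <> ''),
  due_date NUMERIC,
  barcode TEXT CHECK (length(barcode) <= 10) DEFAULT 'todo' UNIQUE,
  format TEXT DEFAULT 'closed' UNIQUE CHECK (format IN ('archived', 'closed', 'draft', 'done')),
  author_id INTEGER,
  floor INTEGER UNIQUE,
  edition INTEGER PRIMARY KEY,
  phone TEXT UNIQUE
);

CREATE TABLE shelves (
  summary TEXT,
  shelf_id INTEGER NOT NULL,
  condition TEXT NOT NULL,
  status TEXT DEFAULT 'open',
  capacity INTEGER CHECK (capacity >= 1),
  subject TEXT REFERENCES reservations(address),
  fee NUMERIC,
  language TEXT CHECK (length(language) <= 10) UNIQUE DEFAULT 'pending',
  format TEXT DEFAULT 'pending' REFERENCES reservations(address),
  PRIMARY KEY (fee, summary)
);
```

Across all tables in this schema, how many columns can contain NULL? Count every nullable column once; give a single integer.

reservations: 6 nullable (year, title, phone, reservation_id, subject, rating — PK (address) and explicit NOT NULL columns excluded).
authors: 7 nullable (email, due_date, barcode, format, author_id, floor, phone — PK (edition) and explicit NOT NULL columns excluded).
shelves: 5 nullable (status, capacity, subject, language, format — PK (fee, summary) and explicit NOT NULL columns excluded).
Total: 6 + 7 + 5 = 18.

18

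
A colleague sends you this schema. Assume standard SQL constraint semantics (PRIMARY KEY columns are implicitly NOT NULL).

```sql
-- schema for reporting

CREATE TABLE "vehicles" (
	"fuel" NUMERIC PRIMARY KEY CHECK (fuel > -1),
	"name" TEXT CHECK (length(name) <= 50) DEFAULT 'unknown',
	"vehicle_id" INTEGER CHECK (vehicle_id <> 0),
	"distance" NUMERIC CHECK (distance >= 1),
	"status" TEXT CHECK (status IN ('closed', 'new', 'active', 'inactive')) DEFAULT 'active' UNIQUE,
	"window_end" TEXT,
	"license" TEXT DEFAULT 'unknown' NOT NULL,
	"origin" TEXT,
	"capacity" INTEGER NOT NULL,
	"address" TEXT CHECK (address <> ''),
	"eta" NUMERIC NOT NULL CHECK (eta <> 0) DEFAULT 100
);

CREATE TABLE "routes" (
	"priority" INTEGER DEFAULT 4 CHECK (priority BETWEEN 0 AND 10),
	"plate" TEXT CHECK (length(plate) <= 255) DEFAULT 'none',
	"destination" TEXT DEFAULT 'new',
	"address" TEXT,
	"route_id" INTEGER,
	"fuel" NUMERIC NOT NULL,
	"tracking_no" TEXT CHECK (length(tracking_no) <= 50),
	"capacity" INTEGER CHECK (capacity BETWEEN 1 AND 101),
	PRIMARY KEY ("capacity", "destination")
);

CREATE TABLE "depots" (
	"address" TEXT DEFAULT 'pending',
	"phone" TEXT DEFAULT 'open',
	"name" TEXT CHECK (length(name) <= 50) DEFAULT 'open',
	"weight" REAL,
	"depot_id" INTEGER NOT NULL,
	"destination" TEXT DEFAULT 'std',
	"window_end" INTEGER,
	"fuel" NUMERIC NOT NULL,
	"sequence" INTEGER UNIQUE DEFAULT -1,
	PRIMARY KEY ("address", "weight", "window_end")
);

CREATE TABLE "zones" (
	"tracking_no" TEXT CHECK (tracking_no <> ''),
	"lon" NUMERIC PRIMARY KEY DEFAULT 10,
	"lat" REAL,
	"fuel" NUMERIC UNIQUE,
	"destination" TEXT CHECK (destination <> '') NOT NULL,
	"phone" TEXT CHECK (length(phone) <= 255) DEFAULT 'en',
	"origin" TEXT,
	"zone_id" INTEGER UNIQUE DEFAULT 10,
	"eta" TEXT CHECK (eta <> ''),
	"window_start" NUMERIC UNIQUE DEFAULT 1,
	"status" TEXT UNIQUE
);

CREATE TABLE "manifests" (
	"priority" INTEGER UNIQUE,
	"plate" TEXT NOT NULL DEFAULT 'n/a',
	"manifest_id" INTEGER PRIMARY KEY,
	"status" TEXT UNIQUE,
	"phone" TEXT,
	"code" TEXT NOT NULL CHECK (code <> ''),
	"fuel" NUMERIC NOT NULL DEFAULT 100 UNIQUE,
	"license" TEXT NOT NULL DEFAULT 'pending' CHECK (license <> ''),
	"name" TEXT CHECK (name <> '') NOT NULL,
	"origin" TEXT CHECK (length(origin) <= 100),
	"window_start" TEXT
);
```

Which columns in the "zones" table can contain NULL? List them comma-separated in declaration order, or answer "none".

- tracking_no: CHECK does not forbid NULL (a CHECK constraint passes when its expression is NULL) → nullable.
- lon: part of the PRIMARY KEY, which implies NOT NULL → not nullable.
- lat: no NOT NULL constraint applies → nullable.
- fuel: UNIQUE does not imply NOT NULL → nullable.
- destination: declared NOT NULL → not nullable.
- phone: CHECK does not forbid NULL (a CHECK constraint passes when its expression is NULL) → nullable.
- origin: no NOT NULL constraint applies → nullable.
- zone_id: UNIQUE does not imply NOT NULL → nullable.
- eta: CHECK does not forbid NULL (a CHECK constraint passes when its expression is NULL) → nullable.
- window_start: UNIQUE does not imply NOT NULL → nullable.
- status: UNIQUE does not imply NOT NULL → nullable.

tracking_no, lat, fuel, phone, origin, zone_id, eta, window_start, status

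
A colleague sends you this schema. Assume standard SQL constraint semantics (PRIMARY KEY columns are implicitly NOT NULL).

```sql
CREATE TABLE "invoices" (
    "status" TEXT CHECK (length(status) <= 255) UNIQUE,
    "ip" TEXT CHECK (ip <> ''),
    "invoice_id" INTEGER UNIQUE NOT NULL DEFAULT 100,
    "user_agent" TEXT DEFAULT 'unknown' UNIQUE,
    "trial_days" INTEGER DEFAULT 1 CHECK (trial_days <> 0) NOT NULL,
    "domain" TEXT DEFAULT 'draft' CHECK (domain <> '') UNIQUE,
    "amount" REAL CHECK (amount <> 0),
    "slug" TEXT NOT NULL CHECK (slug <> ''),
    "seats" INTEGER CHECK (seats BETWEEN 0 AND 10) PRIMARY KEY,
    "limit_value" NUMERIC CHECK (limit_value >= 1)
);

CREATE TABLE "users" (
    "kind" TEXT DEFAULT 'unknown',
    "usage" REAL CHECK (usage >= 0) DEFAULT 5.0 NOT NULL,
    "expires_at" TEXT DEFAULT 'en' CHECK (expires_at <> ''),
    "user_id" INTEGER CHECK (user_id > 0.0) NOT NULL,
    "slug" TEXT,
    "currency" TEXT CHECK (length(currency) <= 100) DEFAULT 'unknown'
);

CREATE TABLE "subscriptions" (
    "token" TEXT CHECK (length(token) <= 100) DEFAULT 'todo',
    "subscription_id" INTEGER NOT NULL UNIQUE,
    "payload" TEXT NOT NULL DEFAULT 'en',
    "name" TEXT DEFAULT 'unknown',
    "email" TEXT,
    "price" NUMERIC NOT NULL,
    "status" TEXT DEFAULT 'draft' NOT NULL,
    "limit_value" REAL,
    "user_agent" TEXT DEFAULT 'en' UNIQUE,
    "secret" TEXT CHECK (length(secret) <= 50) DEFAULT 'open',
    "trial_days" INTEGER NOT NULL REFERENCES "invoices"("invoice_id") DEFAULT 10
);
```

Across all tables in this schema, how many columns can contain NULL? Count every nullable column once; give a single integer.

invoices: 6 nullable (status, ip, user_agent, domain, amount, limit_value — PK (seats) and explicit NOT NULL columns excluded).
users: 4 nullable (kind, expires_at, slug, currency — PK none and explicit NOT NULL columns excluded).
subscriptions: 6 nullable (token, name, email, limit_value, user_agent, secret — PK none and explicit NOT NULL columns excluded).
Total: 6 + 4 + 6 = 16.

16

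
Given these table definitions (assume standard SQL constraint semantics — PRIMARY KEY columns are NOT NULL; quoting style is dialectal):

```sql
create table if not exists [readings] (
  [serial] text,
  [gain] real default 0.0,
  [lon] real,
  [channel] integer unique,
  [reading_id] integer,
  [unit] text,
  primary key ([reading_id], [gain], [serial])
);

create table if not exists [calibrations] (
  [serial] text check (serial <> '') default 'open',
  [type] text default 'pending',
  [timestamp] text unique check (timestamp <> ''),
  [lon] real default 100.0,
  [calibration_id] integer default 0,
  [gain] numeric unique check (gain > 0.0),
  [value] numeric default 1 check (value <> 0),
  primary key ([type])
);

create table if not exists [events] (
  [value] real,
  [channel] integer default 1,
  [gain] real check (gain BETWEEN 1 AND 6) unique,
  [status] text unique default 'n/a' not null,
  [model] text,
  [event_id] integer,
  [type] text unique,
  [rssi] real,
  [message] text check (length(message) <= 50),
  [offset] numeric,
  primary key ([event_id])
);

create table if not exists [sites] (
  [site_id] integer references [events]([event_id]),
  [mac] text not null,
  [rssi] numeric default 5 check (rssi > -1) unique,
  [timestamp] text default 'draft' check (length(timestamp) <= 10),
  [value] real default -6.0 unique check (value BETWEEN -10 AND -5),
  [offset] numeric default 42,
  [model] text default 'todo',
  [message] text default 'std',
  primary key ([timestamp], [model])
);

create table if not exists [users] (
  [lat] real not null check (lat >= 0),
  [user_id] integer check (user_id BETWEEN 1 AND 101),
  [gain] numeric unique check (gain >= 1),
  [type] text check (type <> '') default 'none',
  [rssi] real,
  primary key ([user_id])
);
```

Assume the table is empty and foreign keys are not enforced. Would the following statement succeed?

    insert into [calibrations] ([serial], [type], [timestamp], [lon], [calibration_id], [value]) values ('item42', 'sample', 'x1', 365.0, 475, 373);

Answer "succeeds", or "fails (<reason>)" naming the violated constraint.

NOT NULL columns: type is supplied.
CHECK constraints: 'item42' satisfies (serial <> ''); 'x1' satisfies (timestamp <> ''); 373 satisfies (value <> 0).
No constraint is violated.

succeeds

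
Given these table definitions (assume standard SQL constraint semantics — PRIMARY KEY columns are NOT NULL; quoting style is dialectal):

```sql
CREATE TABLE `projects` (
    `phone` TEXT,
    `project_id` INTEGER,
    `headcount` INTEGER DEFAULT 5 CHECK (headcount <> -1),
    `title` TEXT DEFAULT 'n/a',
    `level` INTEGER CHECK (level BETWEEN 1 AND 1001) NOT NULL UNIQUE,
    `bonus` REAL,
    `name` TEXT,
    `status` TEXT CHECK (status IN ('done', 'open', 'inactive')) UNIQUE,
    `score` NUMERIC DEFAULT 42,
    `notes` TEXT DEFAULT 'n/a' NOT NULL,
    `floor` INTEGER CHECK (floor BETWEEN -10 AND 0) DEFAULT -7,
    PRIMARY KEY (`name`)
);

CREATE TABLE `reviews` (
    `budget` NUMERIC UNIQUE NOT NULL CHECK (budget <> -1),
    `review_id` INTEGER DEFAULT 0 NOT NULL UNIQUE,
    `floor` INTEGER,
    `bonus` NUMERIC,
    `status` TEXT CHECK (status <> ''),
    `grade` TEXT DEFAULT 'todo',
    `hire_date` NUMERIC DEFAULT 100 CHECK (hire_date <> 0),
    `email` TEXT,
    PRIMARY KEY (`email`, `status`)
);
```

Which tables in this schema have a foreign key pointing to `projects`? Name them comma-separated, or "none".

none

No REFERENCES clause anywhere in the schema names projects.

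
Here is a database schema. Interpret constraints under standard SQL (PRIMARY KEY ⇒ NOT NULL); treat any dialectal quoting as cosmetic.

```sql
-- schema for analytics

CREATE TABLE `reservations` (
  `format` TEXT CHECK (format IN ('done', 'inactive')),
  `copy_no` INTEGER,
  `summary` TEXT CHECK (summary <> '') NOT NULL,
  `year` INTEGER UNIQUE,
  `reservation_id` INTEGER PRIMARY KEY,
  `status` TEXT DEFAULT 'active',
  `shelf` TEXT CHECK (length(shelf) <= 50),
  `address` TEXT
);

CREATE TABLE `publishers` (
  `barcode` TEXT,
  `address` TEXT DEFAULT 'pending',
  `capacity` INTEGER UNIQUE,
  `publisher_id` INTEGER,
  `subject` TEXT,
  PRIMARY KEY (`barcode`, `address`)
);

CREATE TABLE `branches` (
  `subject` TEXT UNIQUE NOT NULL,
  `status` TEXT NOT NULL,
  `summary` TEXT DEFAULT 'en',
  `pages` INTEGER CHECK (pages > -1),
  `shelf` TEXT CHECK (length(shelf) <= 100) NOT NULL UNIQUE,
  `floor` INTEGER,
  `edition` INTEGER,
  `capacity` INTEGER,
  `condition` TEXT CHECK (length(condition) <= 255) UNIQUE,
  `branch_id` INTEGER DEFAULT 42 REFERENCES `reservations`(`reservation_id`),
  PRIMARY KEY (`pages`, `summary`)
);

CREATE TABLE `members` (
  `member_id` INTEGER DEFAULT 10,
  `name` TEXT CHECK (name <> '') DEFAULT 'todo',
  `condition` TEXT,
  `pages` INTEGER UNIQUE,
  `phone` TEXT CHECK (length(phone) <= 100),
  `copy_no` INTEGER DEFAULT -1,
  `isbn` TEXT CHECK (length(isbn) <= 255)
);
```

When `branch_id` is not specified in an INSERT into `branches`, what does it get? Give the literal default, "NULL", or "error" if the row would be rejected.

42

branch_id has an explicit DEFAULT 42.
When the column is omitted from an INSERT, that default is used.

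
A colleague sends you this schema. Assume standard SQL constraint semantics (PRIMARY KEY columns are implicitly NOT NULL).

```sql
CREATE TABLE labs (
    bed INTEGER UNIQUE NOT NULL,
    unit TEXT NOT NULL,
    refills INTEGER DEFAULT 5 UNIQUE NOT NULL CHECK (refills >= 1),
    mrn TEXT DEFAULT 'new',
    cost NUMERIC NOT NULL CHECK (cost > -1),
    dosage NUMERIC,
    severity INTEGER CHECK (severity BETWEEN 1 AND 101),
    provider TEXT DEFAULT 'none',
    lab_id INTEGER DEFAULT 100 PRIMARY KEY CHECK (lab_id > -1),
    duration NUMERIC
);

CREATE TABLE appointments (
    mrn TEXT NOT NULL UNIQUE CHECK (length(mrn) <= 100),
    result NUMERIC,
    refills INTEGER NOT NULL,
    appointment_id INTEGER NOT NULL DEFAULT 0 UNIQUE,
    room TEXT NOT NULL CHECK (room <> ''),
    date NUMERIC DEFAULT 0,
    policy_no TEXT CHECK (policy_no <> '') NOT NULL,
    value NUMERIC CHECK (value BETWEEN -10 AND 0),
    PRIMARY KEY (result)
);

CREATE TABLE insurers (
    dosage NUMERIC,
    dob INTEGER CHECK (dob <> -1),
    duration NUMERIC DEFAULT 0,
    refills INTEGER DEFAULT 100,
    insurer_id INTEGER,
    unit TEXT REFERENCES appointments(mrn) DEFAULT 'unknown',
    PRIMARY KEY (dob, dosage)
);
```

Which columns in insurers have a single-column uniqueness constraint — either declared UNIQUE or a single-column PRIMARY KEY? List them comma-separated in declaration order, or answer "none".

none

- dosage: part of a composite PRIMARY KEY — only the tuple is unique, not this column on its own.
- dob: part of a composite PRIMARY KEY — only the tuple is unique, not this column on its own.
- duration: no UNIQUE or single-column PK constraint.
- refills: no UNIQUE or single-column PK constraint.
- insurer_id: no UNIQUE or single-column PK constraint.
- unit: no UNIQUE or single-column PK constraint.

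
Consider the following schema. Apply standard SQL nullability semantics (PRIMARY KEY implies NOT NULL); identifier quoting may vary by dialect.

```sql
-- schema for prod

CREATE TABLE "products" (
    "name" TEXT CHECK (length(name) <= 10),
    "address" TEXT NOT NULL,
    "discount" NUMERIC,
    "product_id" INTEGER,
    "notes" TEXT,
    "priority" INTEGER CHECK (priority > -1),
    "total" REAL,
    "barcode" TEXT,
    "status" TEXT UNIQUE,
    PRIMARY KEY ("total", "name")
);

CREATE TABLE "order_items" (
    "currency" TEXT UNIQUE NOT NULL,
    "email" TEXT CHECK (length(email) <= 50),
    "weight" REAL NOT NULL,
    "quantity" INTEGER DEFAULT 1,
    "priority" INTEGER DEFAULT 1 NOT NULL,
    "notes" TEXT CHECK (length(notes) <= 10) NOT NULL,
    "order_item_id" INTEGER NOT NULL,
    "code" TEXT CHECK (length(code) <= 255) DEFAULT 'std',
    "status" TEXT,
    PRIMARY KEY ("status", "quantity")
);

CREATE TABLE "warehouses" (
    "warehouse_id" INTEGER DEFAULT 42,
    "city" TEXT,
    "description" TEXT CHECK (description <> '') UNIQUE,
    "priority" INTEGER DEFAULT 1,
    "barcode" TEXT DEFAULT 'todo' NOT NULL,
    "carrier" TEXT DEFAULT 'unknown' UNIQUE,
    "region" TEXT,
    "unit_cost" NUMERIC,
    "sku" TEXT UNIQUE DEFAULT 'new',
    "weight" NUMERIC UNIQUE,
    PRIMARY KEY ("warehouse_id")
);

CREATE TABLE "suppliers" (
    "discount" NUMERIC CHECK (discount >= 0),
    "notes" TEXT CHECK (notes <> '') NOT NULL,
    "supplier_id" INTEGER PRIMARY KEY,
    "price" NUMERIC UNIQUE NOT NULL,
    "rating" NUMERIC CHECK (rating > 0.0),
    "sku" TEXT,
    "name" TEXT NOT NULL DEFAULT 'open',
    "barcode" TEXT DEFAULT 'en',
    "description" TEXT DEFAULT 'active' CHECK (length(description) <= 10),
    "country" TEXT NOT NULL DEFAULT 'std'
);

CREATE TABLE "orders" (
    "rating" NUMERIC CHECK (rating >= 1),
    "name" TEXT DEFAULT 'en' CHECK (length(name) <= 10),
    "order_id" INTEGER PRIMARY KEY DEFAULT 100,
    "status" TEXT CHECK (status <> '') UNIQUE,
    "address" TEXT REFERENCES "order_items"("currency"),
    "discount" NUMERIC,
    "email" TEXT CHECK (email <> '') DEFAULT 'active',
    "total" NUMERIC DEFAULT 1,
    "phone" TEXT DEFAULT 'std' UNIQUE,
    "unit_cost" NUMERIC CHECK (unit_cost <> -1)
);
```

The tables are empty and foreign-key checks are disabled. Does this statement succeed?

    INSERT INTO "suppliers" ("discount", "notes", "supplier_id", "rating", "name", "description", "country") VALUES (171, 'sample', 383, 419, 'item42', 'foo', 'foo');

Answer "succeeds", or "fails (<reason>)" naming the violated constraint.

price is omitted from the column list and has no DEFAULT, so it would receive NULL.
But price is declared NOT NULL.

fails (NOT NULL on price)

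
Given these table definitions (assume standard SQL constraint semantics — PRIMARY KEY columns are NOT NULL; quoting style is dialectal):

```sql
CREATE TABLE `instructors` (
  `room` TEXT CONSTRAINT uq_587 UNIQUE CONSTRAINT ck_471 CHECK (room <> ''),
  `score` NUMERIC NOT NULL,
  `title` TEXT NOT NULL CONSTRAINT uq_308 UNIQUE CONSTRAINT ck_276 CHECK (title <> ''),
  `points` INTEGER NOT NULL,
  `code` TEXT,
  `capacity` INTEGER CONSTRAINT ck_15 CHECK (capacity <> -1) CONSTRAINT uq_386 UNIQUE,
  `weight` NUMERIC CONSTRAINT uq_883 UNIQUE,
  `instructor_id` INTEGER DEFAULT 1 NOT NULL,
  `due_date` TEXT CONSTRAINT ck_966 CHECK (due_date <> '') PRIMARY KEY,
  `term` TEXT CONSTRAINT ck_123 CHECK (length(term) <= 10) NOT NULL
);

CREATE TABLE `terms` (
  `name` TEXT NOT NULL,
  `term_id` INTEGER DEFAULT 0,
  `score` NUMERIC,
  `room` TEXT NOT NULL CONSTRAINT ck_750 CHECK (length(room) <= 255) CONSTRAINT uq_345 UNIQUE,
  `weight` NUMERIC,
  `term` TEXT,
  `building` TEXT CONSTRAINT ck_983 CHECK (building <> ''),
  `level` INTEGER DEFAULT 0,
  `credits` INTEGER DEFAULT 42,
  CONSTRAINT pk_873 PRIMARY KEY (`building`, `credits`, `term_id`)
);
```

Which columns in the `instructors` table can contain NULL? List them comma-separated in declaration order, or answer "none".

- room: CHECK does not forbid NULL (a CHECK constraint passes when its expression is NULL) → nullable.
- score: declared NOT NULL → not nullable.
- title: declared NOT NULL → not nullable.
- points: declared NOT NULL → not nullable.
- code: no NOT NULL constraint applies → nullable.
- capacity: CHECK does not forbid NULL (a CHECK constraint passes when its expression is NULL) → nullable.
- weight: UNIQUE does not imply NOT NULL → nullable.
- instructor_id: declared NOT NULL → not nullable.
- due_date: part of the PRIMARY KEY, which implies NOT NULL → not nullable.
- term: declared NOT NULL → not nullable.

room, code, capacity, weight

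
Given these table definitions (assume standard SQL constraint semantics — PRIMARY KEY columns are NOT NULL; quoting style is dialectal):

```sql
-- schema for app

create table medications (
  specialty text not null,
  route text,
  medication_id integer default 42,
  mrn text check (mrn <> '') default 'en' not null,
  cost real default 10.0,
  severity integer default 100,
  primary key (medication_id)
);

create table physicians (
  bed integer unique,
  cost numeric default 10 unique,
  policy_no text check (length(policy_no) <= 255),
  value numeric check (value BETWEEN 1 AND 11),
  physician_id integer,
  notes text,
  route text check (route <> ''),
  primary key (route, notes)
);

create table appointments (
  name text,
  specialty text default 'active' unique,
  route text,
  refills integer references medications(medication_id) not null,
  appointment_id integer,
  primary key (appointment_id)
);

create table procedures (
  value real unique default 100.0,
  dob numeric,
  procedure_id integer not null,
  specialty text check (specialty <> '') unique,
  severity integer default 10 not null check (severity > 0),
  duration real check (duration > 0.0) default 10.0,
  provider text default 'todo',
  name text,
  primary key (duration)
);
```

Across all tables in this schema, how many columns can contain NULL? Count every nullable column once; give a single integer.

16

medications: 3 nullable (route, cost, severity — PK (medication_id) and explicit NOT NULL columns excluded).
physicians: 5 nullable (bed, cost, policy_no, value, physician_id — PK (route, notes) and explicit NOT NULL columns excluded).
appointments: 3 nullable (name, specialty, route — PK (appointment_id) and explicit NOT NULL columns excluded).
procedures: 5 nullable (value, dob, specialty, provider, name — PK (duration) and explicit NOT NULL columns excluded).
Total: 3 + 5 + 3 + 5 = 16.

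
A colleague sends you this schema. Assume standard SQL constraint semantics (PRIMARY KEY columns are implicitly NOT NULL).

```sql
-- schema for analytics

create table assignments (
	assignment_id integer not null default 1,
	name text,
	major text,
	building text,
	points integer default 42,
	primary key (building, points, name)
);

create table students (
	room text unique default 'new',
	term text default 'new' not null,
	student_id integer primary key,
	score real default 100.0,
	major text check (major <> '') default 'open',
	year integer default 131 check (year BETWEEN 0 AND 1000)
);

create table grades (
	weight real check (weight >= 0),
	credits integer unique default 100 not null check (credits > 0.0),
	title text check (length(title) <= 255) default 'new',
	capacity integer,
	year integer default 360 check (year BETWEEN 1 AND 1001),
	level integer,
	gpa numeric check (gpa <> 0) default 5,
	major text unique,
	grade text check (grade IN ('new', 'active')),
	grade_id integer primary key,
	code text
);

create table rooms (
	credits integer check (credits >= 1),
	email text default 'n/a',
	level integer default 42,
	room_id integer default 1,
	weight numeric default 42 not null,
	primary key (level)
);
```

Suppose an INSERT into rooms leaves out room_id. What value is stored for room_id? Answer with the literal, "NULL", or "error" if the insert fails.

1

room_id has an explicit DEFAULT 1.
When the column is omitted from an INSERT, that default is used.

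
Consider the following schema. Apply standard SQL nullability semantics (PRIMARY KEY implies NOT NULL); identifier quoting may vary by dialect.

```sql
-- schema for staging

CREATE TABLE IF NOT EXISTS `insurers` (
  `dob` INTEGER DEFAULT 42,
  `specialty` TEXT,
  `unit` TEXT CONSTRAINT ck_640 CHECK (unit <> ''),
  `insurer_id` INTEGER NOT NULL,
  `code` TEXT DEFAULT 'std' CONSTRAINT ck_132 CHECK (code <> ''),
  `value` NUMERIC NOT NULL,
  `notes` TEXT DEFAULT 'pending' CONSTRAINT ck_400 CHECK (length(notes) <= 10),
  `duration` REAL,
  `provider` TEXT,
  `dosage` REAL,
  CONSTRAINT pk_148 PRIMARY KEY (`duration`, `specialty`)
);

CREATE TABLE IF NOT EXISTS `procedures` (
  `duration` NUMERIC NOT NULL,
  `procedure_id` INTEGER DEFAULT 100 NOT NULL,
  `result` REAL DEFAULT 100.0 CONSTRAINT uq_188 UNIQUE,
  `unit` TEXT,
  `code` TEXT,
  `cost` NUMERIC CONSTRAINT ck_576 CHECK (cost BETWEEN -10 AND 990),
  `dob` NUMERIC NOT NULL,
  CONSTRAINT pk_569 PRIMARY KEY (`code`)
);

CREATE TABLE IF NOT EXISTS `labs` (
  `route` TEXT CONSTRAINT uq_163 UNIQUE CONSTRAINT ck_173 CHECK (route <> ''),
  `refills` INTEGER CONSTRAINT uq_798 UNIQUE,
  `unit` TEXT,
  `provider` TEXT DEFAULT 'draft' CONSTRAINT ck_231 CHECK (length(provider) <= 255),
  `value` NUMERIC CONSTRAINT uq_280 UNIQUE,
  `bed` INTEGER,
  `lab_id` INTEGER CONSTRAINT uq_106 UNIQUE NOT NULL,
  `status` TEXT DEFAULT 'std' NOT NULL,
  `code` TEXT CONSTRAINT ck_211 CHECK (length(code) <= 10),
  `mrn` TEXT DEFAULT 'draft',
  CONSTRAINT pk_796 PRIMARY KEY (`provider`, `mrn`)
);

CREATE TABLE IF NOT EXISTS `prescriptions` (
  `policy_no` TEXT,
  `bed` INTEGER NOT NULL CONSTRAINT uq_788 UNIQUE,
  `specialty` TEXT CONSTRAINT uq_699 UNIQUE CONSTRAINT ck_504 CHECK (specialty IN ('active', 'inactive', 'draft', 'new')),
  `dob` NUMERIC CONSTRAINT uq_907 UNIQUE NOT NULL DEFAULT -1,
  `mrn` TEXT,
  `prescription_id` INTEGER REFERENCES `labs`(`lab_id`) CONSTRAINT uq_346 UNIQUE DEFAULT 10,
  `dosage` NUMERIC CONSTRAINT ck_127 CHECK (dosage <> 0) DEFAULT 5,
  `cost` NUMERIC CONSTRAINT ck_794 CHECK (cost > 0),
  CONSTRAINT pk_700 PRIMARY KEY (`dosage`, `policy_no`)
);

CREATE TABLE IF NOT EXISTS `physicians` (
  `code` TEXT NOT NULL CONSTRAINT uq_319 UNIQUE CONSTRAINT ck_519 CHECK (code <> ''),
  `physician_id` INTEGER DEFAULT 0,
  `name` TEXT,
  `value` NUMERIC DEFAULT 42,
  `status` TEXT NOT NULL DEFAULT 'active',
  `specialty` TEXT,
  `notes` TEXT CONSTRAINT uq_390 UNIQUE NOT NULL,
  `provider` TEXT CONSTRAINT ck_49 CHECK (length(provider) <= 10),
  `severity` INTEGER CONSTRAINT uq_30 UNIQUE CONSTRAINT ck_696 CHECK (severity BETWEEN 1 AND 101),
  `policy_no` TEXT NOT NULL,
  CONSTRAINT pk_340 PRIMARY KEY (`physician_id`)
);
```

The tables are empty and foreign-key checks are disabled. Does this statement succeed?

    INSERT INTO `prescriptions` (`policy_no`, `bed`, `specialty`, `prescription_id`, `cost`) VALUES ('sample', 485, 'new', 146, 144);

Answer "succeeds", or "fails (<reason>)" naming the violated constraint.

succeeds

NOT NULL columns: bed is supplied; dob defaults to -1; dosage defaults to 5; policy_no is supplied.
CHECK constraints: 'new' satisfies (specialty IN ('active', 'inactive', 'draft', 'new')); 144 satisfies (cost > 0).
No constraint is violated.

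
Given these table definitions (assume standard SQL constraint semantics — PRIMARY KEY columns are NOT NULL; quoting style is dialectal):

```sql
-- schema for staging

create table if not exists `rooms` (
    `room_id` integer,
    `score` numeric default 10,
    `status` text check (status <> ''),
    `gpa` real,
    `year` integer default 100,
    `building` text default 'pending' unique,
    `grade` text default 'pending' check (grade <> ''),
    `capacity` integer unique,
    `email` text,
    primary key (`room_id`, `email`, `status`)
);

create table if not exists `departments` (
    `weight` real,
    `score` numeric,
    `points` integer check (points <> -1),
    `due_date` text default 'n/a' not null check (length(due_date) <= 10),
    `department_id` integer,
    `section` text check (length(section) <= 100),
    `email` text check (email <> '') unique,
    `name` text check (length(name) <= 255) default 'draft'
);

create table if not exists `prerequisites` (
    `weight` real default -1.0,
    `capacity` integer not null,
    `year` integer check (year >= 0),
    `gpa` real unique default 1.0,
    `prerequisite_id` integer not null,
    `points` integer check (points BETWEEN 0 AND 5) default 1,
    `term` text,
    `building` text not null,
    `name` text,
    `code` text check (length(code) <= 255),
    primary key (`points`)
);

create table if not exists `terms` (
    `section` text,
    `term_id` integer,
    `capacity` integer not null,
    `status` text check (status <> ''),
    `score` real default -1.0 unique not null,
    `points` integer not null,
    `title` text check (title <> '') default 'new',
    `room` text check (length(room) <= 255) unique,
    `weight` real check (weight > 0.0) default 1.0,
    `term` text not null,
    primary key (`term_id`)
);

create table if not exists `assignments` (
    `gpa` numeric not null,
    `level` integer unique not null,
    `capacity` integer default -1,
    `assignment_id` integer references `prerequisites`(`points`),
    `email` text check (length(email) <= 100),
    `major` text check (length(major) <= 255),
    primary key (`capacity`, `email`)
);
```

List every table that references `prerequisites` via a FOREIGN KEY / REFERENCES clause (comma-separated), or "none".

assignments

- assignments.assignment_id references prerequisites(points).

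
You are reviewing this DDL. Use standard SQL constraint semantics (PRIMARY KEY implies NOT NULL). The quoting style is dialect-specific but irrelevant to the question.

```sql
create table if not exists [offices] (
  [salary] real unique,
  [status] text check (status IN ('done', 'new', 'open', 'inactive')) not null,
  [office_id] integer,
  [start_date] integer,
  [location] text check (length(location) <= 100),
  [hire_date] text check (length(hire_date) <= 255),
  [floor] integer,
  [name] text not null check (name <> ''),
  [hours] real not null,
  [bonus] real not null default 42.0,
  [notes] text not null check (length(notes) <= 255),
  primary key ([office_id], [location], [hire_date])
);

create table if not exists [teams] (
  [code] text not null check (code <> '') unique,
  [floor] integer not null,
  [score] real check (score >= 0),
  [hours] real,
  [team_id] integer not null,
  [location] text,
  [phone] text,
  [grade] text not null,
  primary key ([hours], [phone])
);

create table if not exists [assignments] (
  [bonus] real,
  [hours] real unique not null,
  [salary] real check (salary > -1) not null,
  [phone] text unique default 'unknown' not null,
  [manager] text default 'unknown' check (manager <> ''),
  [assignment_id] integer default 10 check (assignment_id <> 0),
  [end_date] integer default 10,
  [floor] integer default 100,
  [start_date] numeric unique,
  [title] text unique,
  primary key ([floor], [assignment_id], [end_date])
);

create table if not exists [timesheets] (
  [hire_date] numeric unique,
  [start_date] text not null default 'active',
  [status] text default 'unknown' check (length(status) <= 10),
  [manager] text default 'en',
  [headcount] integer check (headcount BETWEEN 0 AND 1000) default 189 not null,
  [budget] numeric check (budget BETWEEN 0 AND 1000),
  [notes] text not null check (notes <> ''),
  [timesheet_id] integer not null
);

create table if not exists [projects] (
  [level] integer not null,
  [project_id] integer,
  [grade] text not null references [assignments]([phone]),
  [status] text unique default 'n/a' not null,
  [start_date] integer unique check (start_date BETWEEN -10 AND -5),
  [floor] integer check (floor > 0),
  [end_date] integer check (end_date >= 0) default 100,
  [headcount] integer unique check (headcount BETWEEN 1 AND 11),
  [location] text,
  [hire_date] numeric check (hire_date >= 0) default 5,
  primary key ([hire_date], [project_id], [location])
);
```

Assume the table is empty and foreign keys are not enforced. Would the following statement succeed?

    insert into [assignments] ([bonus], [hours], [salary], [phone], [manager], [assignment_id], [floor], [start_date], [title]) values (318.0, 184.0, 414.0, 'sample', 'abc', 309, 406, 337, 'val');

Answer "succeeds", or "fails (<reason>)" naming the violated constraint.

succeeds

NOT NULL columns: assignment_id is supplied; end_date defaults to 10; floor is supplied; hours is supplied; phone is supplied; salary is supplied.
CHECK constraints: 414.0 satisfies (salary > -1); 'abc' satisfies (manager <> ''); 309 satisfies (assignment_id <> 0).
No constraint is violated.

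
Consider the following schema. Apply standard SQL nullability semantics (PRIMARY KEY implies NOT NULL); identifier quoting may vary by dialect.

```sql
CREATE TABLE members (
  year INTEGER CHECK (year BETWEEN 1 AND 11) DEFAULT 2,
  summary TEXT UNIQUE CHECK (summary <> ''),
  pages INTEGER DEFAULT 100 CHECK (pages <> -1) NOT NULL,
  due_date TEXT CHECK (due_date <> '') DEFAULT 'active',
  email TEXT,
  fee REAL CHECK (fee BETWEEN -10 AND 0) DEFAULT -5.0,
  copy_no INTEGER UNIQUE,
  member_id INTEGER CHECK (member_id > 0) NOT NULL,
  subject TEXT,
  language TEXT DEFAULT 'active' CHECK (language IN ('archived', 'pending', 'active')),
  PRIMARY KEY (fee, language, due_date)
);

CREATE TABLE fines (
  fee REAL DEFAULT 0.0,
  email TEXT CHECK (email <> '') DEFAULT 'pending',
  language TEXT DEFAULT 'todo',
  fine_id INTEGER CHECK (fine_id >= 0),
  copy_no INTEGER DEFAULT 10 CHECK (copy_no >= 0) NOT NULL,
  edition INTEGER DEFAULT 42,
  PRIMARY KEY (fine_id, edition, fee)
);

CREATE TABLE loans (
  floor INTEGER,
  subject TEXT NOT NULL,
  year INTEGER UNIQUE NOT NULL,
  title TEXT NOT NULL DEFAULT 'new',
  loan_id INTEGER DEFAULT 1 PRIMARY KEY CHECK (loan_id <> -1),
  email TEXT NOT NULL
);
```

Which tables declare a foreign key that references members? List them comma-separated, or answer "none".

none

No REFERENCES clause anywhere in the schema names members.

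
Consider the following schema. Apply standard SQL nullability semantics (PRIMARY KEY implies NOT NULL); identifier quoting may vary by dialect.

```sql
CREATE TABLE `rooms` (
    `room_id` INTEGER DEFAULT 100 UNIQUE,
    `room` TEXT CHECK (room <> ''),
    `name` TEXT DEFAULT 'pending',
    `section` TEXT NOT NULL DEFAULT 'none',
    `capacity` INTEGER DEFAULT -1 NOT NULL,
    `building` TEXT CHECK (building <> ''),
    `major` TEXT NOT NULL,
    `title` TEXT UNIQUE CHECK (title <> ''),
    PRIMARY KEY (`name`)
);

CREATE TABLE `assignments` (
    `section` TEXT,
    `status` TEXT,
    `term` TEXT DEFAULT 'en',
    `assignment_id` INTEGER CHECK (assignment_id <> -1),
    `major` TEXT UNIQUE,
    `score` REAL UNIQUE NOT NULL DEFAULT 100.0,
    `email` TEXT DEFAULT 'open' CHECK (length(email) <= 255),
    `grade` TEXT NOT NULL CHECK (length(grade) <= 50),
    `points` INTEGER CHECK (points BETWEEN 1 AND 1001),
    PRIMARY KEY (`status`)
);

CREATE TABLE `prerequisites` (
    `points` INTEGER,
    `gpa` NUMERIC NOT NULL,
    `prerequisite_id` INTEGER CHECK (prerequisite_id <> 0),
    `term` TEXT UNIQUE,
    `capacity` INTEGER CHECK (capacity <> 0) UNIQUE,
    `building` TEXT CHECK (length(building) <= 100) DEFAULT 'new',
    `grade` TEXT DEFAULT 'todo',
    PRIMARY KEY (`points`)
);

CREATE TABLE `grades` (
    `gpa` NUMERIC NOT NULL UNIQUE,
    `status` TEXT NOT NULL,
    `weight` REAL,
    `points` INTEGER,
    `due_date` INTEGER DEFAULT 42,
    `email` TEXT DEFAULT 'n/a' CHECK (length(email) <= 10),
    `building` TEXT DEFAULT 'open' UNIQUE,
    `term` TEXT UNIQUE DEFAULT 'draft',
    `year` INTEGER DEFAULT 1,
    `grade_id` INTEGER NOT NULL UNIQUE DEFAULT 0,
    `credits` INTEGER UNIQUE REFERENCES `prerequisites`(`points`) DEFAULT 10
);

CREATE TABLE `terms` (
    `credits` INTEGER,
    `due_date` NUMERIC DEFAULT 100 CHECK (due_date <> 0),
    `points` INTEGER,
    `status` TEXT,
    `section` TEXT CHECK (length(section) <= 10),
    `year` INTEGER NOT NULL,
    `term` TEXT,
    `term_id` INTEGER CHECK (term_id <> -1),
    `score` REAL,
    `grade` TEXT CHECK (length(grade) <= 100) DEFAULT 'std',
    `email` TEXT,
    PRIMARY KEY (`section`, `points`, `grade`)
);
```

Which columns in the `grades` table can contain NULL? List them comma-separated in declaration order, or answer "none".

weight, points, due_date, email, building, term, year, credits

- gpa: declared NOT NULL → not nullable.
- status: declared NOT NULL → not nullable.
- weight: no NOT NULL constraint applies → nullable.
- points: no NOT NULL constraint applies → nullable.
- due_date: DEFAULT only fills an omitted column; an explicit NULL is still allowed → nullable.
- email: CHECK does not forbid NULL (a CHECK constraint passes when its expression is NULL) → nullable.
- building: UNIQUE does not imply NOT NULL → nullable.
- term: UNIQUE does not imply NOT NULL → nullable.
- year: DEFAULT only fills an omitted column; an explicit NULL is still allowed → nullable.
- grade_id: declared NOT NULL → not nullable.
- credits: a foreign key column may be NULL unless separately constrained → nullable.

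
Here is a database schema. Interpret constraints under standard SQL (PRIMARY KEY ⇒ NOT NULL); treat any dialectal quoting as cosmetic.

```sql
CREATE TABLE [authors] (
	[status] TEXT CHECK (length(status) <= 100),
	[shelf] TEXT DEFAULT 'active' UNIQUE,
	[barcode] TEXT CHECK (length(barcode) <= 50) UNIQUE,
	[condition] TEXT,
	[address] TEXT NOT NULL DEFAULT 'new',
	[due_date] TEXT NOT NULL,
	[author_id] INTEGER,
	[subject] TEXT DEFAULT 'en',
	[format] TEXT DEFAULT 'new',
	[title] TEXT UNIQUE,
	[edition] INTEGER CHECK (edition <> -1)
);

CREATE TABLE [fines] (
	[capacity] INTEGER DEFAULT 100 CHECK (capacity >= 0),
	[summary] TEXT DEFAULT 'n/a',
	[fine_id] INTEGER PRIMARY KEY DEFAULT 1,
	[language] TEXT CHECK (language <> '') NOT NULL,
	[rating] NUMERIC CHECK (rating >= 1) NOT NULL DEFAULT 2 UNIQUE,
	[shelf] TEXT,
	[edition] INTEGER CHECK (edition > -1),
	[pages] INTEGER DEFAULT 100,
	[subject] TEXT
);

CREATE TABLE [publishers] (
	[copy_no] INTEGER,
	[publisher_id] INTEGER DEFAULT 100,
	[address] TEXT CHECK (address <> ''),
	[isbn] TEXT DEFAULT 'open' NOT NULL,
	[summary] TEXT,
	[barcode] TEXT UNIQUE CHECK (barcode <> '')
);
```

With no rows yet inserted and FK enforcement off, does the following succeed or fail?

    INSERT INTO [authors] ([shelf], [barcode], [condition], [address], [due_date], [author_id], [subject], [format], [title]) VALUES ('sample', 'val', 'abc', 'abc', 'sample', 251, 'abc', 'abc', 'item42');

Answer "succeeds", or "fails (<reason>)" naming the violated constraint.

NOT NULL columns: address is supplied; due_date is supplied.
CHECK constraints: 'val' satisfies (length(barcode) <= 50).
No constraint is violated.

succeeds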